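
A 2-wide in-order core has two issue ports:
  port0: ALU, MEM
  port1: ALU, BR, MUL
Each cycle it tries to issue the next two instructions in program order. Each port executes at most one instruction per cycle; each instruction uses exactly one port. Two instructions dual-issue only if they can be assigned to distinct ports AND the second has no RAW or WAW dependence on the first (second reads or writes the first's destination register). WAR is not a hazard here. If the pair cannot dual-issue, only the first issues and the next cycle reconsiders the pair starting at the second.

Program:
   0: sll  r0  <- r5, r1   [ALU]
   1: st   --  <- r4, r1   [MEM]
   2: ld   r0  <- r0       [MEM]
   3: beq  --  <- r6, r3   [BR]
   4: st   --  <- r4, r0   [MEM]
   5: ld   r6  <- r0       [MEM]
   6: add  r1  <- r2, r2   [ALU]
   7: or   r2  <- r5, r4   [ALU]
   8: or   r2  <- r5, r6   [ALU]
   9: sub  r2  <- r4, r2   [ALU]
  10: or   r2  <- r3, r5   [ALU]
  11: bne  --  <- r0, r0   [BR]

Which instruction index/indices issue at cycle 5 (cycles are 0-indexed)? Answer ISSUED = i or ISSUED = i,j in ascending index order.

ISSUED = 8

  cy0 -> i0/i1 (sll.ALU;st.MEM) 2-wide
  cy1 -> i2/i3 (ld.MEM;beq.BR) 2-wide
  cy2 -> i4 (st.MEM) no-port MEM/MEM
  cy3 -> i5/i6 (ld.MEM;add.ALU) 2-wide
  cy4 -> i7 (or.ALU) WAW r2
  cy5 -> i8 (or.ALU) RAW+WAW r2
  cy6 -> i9 (sub.ALU) WAW r2
  cy7 -> i10/i11 (or.ALU;bne.BR) 2-wide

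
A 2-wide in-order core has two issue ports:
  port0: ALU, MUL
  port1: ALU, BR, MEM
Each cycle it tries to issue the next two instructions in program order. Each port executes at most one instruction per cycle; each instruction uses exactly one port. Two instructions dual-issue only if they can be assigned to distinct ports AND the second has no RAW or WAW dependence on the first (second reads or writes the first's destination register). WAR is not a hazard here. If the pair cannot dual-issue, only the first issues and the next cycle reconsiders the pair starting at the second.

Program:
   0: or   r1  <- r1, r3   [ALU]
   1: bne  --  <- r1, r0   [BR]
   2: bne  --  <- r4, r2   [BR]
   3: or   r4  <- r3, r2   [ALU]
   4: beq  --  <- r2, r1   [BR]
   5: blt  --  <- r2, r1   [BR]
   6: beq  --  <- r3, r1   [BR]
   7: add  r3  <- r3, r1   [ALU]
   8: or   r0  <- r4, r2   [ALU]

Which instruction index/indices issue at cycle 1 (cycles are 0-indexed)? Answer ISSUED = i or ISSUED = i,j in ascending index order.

0. or @i0  | RAW r1
1. bne @i1  | no-port BR/BR
2. bne;or @i2,i3  | pair
3. beq @i4  | no-port BR/BR
4. blt @i5  | no-port BR/BR
5. beq;add @i6,i7  | pair
6. or @i8  | tail

ISSUED = 1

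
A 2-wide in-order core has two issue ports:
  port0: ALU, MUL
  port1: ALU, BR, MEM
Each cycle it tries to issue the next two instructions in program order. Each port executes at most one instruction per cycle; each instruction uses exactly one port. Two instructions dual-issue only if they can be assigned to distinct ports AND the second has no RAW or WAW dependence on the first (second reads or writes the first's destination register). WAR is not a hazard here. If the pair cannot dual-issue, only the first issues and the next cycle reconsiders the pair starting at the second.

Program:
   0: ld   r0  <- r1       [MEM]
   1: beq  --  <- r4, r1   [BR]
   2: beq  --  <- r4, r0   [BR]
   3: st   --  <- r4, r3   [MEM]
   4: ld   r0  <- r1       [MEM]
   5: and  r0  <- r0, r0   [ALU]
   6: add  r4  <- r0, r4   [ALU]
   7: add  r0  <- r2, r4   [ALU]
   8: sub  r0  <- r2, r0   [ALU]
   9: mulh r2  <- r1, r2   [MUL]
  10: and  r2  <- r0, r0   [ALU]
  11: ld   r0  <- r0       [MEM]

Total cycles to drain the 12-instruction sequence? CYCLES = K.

CYCLES = 10

t=0 i0:ld.MEM ; no-port MEM/BR
t=1 i1:beq.BR ; no-port BR/BR
t=2 i2:beq.BR ; no-port BR/MEM
t=3 i3:st.MEM ; no-port MEM/MEM
t=4 i4:ld.MEM ; RAW+WAW r0
t=5 i5:and.ALU ; RAW r0
t=6 i6:add.ALU ; RAW r4
t=7 i7:add.ALU ; RAW+WAW r0
t=8 i8&i9:sub.ALU/mulh.MUL ; 2-wide
t=9 i10&i11:and.ALU/ld.MEM ; 2-wide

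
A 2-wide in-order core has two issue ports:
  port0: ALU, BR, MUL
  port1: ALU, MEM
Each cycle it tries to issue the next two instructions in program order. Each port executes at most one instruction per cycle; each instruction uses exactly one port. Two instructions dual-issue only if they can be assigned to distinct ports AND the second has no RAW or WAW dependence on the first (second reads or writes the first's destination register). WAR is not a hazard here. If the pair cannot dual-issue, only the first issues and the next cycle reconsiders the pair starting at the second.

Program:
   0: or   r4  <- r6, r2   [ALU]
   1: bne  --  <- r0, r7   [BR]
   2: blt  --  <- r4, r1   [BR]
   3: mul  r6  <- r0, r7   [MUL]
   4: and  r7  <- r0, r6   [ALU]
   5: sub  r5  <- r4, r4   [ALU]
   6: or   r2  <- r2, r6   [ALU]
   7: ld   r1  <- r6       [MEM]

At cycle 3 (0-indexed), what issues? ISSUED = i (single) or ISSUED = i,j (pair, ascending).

ISSUED = 4,5

0. or/bne @i0&i1  | dual
1. blt @i2  | no-port BR/MUL
2. mul @i3  | RAW r6
3. and/sub @i4&i5  | dual
4. or/ld @i6&i7  | dual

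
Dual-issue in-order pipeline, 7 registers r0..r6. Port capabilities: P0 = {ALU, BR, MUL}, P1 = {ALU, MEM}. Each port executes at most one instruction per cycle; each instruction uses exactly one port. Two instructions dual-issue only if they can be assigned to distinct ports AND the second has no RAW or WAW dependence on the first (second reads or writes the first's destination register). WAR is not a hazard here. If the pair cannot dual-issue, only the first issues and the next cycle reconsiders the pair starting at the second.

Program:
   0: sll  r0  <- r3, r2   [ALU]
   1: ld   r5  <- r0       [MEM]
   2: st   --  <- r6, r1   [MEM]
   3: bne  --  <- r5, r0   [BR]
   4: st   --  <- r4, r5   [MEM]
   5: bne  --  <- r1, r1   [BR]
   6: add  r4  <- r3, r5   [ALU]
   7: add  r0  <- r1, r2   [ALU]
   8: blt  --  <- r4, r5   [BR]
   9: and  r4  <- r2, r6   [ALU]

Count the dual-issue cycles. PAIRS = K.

PAIRS = 4

c0: i0 sll  RAW r0
c1: i1 ld  no-port MEM/MEM
c2: i2/i3 st+bne  pair
c3: i4/i5 st+bne  pair
c4: i6/i7 add+add  pair
c5: i8/i9 blt+and  pair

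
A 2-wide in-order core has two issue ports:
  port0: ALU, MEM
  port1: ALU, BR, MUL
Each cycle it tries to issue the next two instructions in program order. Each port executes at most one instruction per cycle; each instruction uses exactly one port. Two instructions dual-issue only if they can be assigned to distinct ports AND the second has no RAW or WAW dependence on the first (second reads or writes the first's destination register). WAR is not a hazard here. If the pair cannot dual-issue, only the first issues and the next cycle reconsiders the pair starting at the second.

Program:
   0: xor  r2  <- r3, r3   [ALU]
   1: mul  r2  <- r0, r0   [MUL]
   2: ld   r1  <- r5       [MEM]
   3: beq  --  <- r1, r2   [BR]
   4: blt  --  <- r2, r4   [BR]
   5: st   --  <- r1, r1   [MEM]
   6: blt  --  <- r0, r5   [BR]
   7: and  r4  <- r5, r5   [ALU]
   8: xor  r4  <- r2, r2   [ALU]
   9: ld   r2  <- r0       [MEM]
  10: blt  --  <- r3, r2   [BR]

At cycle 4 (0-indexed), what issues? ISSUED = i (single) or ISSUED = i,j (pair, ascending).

c0: i0 xor.ALU  WAW r2
c1: i1,i2 mul.MUL ld.MEM  2-wide
c2: i3 beq.BR  no-port BR/BR
c3: i4,i5 blt.BR st.MEM  2-wide
c4: i6,i7 blt.BR and.ALU  2-wide
c5: i8,i9 xor.ALU ld.MEM  2-wide
c6: i10 blt.BR  tail

ISSUED = 6,7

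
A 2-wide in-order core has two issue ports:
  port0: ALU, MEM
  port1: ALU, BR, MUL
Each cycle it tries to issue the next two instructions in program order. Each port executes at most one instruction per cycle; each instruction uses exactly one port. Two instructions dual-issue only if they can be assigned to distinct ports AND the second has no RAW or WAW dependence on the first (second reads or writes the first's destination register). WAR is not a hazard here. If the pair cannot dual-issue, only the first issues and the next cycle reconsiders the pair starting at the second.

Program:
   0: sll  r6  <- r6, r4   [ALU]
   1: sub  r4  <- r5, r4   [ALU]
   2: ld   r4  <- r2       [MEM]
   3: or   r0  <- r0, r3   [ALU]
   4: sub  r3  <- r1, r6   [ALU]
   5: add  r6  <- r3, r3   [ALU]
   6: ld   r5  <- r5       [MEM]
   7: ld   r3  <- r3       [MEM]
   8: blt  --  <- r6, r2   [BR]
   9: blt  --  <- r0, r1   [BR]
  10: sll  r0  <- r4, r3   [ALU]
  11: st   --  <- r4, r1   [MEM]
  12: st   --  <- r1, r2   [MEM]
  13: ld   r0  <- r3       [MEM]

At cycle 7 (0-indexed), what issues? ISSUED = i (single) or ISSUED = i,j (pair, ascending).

[0] i0+i1  sll.ALU/sub.ALU  -- pair
[1] i2+i3  ld.MEM/or.ALU  -- pair
[2] i4  sub.ALU  -- RAW r3
[3] i5+i6  add.ALU/ld.MEM  -- pair
[4] i7+i8  ld.MEM/blt.BR  -- pair
[5] i9+i10  blt.BR/sll.ALU  -- pair
[6] i11  st.MEM  -- no-port MEM/MEM
[7] i12  st.MEM  -- no-port MEM/MEM
[8] i13  ld.MEM  -- tail

ISSUED = 12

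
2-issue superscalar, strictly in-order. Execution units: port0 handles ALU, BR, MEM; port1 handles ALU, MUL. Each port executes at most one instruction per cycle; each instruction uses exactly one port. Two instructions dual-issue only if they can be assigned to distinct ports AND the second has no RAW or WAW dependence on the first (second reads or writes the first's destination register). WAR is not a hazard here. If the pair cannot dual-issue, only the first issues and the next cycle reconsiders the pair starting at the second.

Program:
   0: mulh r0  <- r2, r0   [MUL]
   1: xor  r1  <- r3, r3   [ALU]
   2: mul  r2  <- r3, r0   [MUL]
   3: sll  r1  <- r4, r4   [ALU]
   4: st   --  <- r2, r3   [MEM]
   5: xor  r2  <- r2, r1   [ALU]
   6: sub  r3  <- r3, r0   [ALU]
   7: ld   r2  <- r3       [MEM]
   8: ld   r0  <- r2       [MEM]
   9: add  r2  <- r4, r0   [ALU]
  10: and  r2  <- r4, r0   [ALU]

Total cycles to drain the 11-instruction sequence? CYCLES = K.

#0 head=0: mulh xor i0,i1 dual
#1 head=2: mul sll i2,i3 dual
#2 head=4: st xor i4,i5 dual
#3 head=6: sub i6 RAW r3
#4 head=7: ld i7 no-port MEM/MEM
#5 head=8: ld i8 RAW r0
#6 head=9: add i9 WAW r2
#7 head=10: and i10 tail

CYCLES = 8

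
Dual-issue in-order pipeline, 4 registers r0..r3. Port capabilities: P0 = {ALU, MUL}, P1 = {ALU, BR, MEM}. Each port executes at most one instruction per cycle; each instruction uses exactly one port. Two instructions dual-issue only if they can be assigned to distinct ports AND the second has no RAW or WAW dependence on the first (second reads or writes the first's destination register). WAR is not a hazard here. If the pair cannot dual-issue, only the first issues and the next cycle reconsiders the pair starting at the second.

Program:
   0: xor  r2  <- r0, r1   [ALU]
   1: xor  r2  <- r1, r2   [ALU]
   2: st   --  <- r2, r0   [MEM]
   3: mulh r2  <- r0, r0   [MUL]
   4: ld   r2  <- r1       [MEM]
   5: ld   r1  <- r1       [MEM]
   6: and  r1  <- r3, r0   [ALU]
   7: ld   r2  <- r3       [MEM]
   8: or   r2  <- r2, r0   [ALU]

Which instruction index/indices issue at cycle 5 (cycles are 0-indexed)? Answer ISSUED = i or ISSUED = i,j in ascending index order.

t=0 i0:xor.ALU ; RAW+WAW r2
t=1 i1:xor.ALU ; RAW r2
t=2 i2,i3:st.MEM+mulh.MUL ; 2-wide
t=3 i4:ld.MEM ; no-port MEM/MEM
t=4 i5:ld.MEM ; WAW r1
t=5 i6,i7:and.ALU+ld.MEM ; 2-wide
t=6 i8:or.ALU ; tail

ISSUED = 6,7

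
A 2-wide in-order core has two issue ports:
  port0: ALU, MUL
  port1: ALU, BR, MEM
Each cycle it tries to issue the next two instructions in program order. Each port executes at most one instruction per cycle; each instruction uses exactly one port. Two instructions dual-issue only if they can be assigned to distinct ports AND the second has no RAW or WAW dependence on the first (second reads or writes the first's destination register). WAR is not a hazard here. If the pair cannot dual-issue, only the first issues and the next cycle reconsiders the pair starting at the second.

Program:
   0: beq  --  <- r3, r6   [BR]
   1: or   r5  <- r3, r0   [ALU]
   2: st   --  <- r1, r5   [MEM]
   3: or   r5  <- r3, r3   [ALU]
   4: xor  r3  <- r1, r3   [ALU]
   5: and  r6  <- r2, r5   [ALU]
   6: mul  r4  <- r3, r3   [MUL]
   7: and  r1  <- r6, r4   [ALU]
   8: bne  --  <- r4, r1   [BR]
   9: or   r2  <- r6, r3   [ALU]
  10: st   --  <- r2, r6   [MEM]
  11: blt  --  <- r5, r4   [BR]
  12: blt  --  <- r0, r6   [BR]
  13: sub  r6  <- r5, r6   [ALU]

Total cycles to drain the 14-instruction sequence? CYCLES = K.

CYCLES = 9

t=0 i0/i1:beq/or ; 2-wide
t=1 i2/i3:st/or ; 2-wide
t=2 i4/i5:xor/and ; 2-wide
t=3 i6:mul ; RAW r4
t=4 i7:and ; RAW r1
t=5 i8/i9:bne/or ; 2-wide
t=6 i10:st ; no-port MEM/BR
t=7 i11:blt ; no-port BR/BR
t=8 i12/i13:blt/sub ; 2-wide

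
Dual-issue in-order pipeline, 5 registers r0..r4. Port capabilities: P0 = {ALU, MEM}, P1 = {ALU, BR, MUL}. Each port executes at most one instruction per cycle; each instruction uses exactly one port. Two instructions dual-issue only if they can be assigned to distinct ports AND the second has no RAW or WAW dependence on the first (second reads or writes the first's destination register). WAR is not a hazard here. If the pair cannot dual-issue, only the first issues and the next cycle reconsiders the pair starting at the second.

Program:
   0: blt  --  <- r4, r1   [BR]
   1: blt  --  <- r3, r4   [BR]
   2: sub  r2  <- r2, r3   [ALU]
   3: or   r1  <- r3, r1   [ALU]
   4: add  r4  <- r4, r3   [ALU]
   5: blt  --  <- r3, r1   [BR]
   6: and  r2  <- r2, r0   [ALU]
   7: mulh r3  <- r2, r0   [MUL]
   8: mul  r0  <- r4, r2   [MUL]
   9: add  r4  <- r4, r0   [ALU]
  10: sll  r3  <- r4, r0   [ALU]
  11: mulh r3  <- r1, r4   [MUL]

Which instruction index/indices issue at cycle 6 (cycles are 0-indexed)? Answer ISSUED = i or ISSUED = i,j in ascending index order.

0. blt.BR @i0  | no-port BR/BR
1. blt.BR/sub.ALU @i1/i2  | pair
2. or.ALU/add.ALU @i3/i4  | pair
3. blt.BR/and.ALU @i5/i6  | pair
4. mulh.MUL @i7  | no-port MUL/MUL
5. mul.MUL @i8  | RAW r0
6. add.ALU @i9  | RAW r4
7. sll.ALU @i10  | WAW r3
8. mulh.MUL @i11  | tail

ISSUED = 9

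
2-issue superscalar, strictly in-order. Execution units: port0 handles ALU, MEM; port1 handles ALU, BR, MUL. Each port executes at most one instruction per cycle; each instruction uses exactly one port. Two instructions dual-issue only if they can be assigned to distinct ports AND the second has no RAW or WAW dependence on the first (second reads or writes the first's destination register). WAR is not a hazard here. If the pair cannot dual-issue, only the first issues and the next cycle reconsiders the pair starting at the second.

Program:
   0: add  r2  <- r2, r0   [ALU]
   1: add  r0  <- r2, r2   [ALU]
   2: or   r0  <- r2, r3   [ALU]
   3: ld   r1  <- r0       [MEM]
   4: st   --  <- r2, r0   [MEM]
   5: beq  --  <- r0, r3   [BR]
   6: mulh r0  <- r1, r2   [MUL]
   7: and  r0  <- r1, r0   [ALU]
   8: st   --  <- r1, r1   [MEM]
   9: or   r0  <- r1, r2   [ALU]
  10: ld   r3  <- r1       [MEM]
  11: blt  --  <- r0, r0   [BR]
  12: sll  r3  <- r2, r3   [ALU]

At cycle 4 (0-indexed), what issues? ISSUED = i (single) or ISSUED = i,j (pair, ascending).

ISSUED = 4,5

t=0 i0:add ; RAW r2
t=1 i1:add ; WAW r0
t=2 i2:or ; RAW r0
t=3 i3:ld ; no-port MEM/MEM
t=4 i4/i5:st/beq ; 2-wide
t=5 i6:mulh ; RAW+WAW r0
t=6 i7/i8:and/st ; 2-wide
t=7 i9/i10:or/ld ; 2-wide
t=8 i11/i12:blt/sll ; 2-wide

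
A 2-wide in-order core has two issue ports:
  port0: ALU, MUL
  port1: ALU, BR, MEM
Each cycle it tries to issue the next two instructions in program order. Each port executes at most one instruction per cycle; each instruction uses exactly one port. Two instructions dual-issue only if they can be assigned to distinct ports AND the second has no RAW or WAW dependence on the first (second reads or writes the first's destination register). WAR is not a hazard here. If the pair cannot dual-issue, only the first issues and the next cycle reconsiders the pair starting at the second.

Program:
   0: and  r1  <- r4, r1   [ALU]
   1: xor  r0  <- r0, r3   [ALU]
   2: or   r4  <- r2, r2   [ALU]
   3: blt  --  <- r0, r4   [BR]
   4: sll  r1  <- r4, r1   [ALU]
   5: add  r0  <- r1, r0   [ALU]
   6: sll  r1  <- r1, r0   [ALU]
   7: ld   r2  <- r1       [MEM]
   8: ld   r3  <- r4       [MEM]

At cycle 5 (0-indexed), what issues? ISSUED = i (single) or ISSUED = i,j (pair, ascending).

ISSUED = 7

t=0 i0+i1:and.ALU/xor.ALU ; 2-wide
t=1 i2:or.ALU ; RAW r4
t=2 i3+i4:blt.BR/sll.ALU ; 2-wide
t=3 i5:add.ALU ; RAW r0
t=4 i6:sll.ALU ; RAW r1
t=5 i7:ld.MEM ; no-port MEM/MEM
t=6 i8:ld.MEM ; tail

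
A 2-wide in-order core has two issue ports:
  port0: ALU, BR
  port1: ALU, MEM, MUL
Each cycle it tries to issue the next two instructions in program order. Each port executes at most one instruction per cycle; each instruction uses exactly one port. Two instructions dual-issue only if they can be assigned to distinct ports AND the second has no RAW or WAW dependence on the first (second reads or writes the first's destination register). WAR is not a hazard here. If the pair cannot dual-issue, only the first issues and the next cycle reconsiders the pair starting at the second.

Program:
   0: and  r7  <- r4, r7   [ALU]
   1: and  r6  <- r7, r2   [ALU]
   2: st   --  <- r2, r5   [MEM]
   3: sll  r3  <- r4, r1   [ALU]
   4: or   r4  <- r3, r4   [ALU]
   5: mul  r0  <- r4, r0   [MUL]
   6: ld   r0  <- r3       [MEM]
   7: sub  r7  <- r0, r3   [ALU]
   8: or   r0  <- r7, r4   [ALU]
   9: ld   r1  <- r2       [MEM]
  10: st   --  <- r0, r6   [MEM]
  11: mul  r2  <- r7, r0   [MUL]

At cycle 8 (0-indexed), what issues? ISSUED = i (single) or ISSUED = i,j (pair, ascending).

  cy0 -> i0 (and) RAW r7
  cy1 -> i1&i2 (and;st) dual
  cy2 -> i3 (sll) RAW r3
  cy3 -> i4 (or) RAW r4
  cy4 -> i5 (mul) no-port MUL/MEM
  cy5 -> i6 (ld) RAW r0
  cy6 -> i7 (sub) RAW r7
  cy7 -> i8&i9 (or;ld) dual
  cy8 -> i10 (st) no-port MEM/MUL
  cy9 -> i11 (mul) tail

ISSUED = 10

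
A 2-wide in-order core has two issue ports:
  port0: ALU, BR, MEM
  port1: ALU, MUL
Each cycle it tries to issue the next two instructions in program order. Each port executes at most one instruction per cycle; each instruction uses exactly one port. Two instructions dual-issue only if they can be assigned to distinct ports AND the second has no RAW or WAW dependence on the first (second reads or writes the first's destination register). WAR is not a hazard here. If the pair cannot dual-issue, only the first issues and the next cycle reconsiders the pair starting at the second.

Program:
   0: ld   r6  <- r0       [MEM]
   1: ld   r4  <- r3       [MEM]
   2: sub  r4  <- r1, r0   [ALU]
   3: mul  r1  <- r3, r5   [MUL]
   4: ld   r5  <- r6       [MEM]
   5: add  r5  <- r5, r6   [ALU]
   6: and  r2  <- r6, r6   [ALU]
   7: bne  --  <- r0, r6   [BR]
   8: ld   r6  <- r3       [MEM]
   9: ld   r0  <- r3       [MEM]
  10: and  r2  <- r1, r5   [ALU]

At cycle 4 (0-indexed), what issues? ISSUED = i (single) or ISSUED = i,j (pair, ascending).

ISSUED = 5,6

  cy0 -> i0 (ld.MEM) no-port MEM/MEM
  cy1 -> i1 (ld.MEM) WAW r4
  cy2 -> i2/i3 (sub.ALU mul.MUL) 2-wide
  cy3 -> i4 (ld.MEM) RAW+WAW r5
  cy4 -> i5/i6 (add.ALU and.ALU) 2-wide
  cy5 -> i7 (bne.BR) no-port BR/MEM
  cy6 -> i8 (ld.MEM) no-port MEM/MEM
  cy7 -> i9/i10 (ld.MEM and.ALU) 2-wide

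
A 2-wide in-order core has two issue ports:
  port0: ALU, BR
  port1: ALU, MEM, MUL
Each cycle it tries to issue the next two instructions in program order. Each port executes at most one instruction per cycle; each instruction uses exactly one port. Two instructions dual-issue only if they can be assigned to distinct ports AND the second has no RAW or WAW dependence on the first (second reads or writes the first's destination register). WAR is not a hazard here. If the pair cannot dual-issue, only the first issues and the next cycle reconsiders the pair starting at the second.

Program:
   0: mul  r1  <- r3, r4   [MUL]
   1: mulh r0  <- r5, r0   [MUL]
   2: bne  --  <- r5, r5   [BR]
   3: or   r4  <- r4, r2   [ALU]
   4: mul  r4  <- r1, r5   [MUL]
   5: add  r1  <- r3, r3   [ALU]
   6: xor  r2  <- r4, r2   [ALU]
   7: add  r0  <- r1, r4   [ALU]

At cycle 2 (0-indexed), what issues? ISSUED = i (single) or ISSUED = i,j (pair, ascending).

ISSUED = 3

[0] i0  mul.MUL  -- no-port MUL/MUL
[1] i1,i2  mulh.MUL+bne.BR  -- dual
[2] i3  or.ALU  -- WAW r4
[3] i4,i5  mul.MUL+add.ALU  -- dual
[4] i6,i7  xor.ALU+add.ALU  -- dual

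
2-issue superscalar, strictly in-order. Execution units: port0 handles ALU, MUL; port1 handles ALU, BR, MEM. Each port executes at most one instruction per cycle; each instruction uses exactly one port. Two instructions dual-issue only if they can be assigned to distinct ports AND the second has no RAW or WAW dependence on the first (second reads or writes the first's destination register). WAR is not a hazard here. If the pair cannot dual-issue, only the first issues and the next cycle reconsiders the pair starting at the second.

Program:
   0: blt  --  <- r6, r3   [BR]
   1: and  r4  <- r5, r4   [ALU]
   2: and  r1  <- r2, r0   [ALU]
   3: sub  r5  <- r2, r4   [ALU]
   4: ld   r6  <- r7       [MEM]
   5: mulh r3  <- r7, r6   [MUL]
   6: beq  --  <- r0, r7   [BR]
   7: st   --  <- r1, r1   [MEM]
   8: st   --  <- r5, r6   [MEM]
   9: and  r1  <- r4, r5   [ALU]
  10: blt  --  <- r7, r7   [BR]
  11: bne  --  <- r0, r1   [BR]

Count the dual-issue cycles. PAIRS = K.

0. blt.BR/and.ALU @i0,i1  | dual
1. and.ALU/sub.ALU @i2,i3  | dual
2. ld.MEM @i4  | RAW r6
3. mulh.MUL/beq.BR @i5,i6  | dual
4. st.MEM @i7  | no-port MEM/MEM
5. st.MEM/and.ALU @i8,i9  | dual
6. blt.BR @i10  | no-port BR/BR
7. bne.BR @i11  | tail

PAIRS = 4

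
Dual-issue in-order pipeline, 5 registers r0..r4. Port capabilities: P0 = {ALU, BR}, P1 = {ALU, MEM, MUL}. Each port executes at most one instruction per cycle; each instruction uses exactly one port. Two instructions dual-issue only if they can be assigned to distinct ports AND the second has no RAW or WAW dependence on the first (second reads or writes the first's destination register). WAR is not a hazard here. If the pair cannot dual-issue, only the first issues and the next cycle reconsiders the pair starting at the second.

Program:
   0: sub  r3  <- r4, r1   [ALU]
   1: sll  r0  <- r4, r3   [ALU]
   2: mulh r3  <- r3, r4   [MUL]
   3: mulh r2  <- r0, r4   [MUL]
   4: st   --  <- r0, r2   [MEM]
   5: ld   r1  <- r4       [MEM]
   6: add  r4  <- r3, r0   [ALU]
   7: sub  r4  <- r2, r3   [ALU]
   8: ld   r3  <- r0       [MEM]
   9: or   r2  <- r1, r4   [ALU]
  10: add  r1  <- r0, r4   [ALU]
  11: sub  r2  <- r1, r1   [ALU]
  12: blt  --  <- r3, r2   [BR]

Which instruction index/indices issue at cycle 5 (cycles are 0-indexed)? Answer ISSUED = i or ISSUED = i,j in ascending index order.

ISSUED = 7,8

  cy0 -> i0 (sub.ALU) RAW r3
  cy1 -> i1&i2 (sll.ALU/mulh.MUL) pair
  cy2 -> i3 (mulh.MUL) no-port MUL/MEM
  cy3 -> i4 (st.MEM) no-port MEM/MEM
  cy4 -> i5&i6 (ld.MEM/add.ALU) pair
  cy5 -> i7&i8 (sub.ALU/ld.MEM) pair
  cy6 -> i9&i10 (or.ALU/add.ALU) pair
  cy7 -> i11 (sub.ALU) RAW r2
  cy8 -> i12 (blt.BR) tail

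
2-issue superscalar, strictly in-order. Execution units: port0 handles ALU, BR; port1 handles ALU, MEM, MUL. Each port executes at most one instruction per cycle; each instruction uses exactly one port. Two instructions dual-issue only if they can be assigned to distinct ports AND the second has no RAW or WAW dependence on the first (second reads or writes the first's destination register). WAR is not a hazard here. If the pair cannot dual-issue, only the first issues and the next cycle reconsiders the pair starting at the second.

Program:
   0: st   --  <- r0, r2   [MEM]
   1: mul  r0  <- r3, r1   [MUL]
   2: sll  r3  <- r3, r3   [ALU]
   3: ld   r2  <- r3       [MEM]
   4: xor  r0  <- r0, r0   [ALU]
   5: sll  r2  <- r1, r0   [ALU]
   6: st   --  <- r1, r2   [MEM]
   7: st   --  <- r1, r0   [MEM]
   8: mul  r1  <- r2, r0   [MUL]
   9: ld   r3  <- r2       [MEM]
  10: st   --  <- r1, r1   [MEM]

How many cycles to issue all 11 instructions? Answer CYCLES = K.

c0: i0 st.MEM  no-port MEM/MUL
c1: i1/i2 mul.MUL+sll.ALU  pair
c2: i3/i4 ld.MEM+xor.ALU  pair
c3: i5 sll.ALU  RAW r2
c4: i6 st.MEM  no-port MEM/MEM
c5: i7 st.MEM  no-port MEM/MUL
c6: i8 mul.MUL  no-port MUL/MEM
c7: i9 ld.MEM  no-port MEM/MEM
c8: i10 st.MEM  tail

CYCLES = 9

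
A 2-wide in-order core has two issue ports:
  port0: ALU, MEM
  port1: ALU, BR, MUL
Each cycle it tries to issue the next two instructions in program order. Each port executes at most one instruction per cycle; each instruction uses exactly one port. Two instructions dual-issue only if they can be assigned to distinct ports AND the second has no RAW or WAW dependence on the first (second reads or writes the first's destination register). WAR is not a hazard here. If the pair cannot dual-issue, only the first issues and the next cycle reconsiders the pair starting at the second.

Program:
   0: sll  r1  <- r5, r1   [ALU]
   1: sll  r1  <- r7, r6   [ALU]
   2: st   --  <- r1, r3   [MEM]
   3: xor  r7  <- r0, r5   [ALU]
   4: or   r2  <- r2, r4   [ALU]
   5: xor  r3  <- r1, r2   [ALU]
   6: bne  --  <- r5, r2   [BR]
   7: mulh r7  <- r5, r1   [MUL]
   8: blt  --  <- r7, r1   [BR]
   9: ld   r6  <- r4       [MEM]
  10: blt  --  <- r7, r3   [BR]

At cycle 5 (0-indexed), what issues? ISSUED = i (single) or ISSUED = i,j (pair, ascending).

ISSUED = 7

#0 head=0: sll.ALU i0 WAW r1
#1 head=1: sll.ALU i1 RAW r1
#2 head=2: st.MEM+xor.ALU i2/i3 pair
#3 head=4: or.ALU i4 RAW r2
#4 head=5: xor.ALU+bne.BR i5/i6 pair
#5 head=7: mulh.MUL i7 no-port MUL/BR
#6 head=8: blt.BR+ld.MEM i8/i9 pair
#7 head=10: blt.BR i10 tail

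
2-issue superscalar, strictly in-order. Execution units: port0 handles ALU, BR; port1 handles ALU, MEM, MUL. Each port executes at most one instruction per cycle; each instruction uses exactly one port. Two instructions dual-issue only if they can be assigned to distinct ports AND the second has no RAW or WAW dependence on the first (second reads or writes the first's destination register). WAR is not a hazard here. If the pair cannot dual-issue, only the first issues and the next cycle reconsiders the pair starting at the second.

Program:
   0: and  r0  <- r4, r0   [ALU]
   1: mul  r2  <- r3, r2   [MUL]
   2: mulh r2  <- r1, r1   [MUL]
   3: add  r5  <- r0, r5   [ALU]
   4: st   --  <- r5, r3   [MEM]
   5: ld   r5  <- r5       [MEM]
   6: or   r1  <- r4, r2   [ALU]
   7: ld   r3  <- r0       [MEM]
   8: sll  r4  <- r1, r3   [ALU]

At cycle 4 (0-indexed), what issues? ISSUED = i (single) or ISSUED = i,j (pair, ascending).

ISSUED = 7

[0] i0/i1  and.ALU/mul.MUL  -- 2-wide
[1] i2/i3  mulh.MUL/add.ALU  -- 2-wide
[2] i4  st.MEM  -- no-port MEM/MEM
[3] i5/i6  ld.MEM/or.ALU  -- 2-wide
[4] i7  ld.MEM  -- RAW r3
[5] i8  sll.ALU  -- tail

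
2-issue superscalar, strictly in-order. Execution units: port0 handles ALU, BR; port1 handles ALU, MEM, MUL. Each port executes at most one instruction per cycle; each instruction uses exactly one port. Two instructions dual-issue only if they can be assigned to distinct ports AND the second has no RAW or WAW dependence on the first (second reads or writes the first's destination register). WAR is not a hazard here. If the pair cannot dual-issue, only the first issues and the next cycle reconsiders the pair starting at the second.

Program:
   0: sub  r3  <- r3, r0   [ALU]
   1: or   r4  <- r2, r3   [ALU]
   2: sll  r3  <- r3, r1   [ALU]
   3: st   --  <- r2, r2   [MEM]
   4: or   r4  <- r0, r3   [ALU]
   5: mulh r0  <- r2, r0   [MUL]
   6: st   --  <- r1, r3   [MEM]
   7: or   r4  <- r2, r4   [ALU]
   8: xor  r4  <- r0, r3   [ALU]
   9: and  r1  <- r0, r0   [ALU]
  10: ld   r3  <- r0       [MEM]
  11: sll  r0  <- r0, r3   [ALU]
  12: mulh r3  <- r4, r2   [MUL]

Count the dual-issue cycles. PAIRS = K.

PAIRS = 5

#0 head=0: sub i0 RAW r3
#1 head=1: or/sll i1+i2 dual
#2 head=3: st/or i3+i4 dual
#3 head=5: mulh i5 no-port MUL/MEM
#4 head=6: st/or i6+i7 dual
#5 head=8: xor/and i8+i9 dual
#6 head=10: ld i10 RAW r3
#7 head=11: sll/mulh i11+i12 dual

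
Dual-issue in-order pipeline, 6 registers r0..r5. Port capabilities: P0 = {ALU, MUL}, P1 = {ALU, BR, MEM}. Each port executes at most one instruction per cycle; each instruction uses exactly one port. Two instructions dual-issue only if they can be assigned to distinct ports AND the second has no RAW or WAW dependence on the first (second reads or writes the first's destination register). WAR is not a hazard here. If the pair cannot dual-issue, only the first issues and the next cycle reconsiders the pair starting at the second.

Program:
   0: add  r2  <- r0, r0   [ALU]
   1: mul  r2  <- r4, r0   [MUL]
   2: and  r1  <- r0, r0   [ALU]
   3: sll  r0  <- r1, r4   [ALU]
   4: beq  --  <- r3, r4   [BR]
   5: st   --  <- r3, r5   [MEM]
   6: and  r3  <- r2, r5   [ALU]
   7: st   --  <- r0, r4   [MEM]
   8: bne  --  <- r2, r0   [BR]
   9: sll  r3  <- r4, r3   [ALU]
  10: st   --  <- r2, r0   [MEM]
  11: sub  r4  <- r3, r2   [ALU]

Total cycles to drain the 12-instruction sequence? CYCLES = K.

[0] i0  add.ALU  -- WAW r2
[1] i1,i2  mul.MUL+and.ALU  -- 2-wide
[2] i3,i4  sll.ALU+beq.BR  -- 2-wide
[3] i5,i6  st.MEM+and.ALU  -- 2-wide
[4] i7  st.MEM  -- no-port MEM/BR
[5] i8,i9  bne.BR+sll.ALU  -- 2-wide
[6] i10,i11  st.MEM+sub.ALU  -- 2-wide

CYCLES = 7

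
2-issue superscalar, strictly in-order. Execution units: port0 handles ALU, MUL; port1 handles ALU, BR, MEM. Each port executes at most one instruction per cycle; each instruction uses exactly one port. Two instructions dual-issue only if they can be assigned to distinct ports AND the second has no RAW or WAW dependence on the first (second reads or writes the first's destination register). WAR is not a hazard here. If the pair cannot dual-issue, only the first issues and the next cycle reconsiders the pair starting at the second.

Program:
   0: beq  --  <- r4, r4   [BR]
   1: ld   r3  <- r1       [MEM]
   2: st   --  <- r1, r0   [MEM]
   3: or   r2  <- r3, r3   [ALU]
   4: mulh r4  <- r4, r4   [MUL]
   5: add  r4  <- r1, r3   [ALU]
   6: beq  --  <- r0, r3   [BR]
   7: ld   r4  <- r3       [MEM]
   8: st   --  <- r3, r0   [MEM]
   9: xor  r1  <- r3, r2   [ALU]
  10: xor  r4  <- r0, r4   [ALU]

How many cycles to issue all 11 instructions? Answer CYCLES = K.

CYCLES = 8

t=0 i0:beq.BR ; no-port BR/MEM
t=1 i1:ld.MEM ; no-port MEM/MEM
t=2 i2/i3:st.MEM or.ALU ; dual
t=3 i4:mulh.MUL ; WAW r4
t=4 i5/i6:add.ALU beq.BR ; dual
t=5 i7:ld.MEM ; no-port MEM/MEM
t=6 i8/i9:st.MEM xor.ALU ; dual
t=7 i10:xor.ALU ; tail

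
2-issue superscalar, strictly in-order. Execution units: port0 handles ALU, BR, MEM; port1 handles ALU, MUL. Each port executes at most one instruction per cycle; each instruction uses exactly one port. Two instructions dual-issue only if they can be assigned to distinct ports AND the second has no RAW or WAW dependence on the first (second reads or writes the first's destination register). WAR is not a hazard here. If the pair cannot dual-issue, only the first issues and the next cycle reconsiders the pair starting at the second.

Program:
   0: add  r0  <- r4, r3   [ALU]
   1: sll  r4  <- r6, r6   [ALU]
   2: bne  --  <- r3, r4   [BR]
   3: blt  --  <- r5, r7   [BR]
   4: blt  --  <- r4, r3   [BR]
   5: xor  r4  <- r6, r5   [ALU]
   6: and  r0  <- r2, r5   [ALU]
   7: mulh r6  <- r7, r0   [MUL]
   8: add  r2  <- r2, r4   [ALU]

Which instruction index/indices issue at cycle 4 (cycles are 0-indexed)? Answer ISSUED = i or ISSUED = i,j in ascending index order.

  cy0 -> i0/i1 (add/sll) pair
  cy1 -> i2 (bne) no-port BR/BR
  cy2 -> i3 (blt) no-port BR/BR
  cy3 -> i4/i5 (blt/xor) pair
  cy4 -> i6 (and) RAW r0
  cy5 -> i7/i8 (mulh/add) pair

ISSUED = 6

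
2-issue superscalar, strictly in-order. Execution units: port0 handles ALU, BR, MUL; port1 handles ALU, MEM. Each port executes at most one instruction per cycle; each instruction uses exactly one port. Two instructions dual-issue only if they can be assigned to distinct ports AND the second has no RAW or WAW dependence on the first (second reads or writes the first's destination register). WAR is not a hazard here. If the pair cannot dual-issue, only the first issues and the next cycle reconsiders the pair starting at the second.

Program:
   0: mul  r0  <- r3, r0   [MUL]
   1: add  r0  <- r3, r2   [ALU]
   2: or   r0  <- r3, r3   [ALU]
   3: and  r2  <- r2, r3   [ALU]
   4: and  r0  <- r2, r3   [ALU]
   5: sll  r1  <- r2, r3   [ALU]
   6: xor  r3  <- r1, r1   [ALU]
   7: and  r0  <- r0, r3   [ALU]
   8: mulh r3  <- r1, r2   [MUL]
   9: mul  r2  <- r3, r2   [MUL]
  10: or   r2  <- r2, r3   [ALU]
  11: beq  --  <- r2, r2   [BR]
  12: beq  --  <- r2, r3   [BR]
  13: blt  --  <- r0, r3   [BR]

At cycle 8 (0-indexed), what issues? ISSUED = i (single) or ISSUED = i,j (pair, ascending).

t=0 i0:mul.MUL ; WAW r0
t=1 i1:add.ALU ; WAW r0
t=2 i2+i3:or.ALU and.ALU ; pair
t=3 i4+i5:and.ALU sll.ALU ; pair
t=4 i6:xor.ALU ; RAW r3
t=5 i7+i8:and.ALU mulh.MUL ; pair
t=6 i9:mul.MUL ; RAW+WAW r2
t=7 i10:or.ALU ; RAW r2
t=8 i11:beq.BR ; no-port BR/BR
t=9 i12:beq.BR ; no-port BR/BR
t=10 i13:blt.BR ; tail

ISSUED = 11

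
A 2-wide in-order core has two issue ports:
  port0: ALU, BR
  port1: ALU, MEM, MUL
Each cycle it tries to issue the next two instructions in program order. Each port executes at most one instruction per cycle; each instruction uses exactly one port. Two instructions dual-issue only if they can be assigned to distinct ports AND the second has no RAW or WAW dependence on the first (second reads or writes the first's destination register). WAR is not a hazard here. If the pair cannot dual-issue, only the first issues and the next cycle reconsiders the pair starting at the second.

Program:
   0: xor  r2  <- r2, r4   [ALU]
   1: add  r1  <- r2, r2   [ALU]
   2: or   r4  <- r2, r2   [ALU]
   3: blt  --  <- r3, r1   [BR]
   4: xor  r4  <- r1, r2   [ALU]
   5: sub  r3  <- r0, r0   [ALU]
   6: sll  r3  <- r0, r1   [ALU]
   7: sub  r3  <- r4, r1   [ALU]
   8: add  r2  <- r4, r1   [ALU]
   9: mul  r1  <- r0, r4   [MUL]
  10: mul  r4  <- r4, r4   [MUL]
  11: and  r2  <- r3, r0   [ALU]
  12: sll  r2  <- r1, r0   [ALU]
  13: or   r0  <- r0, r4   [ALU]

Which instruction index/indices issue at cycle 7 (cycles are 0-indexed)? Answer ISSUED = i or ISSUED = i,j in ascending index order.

t=0 i0:xor.ALU ; RAW r2
t=1 i1/i2:add.ALU+or.ALU ; pair
t=2 i3/i4:blt.BR+xor.ALU ; pair
t=3 i5:sub.ALU ; WAW r3
t=4 i6:sll.ALU ; WAW r3
t=5 i7/i8:sub.ALU+add.ALU ; pair
t=6 i9:mul.MUL ; no-port MUL/MUL
t=7 i10/i11:mul.MUL+and.ALU ; pair
t=8 i12/i13:sll.ALU+or.ALU ; pair

ISSUED = 10,11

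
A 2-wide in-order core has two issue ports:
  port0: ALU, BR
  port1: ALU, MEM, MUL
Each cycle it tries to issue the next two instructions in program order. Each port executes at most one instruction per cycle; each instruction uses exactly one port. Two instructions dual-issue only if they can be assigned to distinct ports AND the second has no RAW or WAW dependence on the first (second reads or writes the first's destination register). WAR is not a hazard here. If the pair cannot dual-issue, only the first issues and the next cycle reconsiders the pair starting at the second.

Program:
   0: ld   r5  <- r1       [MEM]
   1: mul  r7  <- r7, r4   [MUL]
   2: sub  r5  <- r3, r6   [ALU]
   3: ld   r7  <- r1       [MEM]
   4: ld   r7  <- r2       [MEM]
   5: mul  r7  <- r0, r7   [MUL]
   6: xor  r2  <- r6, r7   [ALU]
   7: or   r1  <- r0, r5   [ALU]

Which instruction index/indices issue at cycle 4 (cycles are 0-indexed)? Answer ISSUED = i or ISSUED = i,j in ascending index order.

ISSUED = 5

c0: i0 ld.MEM  no-port MEM/MUL
c1: i1,i2 mul.MUL+sub.ALU  pair
c2: i3 ld.MEM  no-port MEM/MEM
c3: i4 ld.MEM  no-port MEM/MUL
c4: i5 mul.MUL  RAW r7
c5: i6,i7 xor.ALU+or.ALU  pair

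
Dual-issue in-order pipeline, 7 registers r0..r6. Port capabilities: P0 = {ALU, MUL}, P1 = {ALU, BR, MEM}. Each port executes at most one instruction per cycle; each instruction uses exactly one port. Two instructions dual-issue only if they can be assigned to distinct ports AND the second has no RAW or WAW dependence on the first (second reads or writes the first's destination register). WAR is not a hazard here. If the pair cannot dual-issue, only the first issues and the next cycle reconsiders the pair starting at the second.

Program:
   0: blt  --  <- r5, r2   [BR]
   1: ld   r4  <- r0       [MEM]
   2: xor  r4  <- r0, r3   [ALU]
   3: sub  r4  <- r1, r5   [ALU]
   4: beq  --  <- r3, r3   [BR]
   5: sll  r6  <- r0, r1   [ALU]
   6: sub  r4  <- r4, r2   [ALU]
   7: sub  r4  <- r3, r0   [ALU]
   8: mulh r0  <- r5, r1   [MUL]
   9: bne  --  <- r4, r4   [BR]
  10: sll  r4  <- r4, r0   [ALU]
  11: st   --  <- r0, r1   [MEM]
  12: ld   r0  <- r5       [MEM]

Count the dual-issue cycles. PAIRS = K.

[0] i0  blt  -- no-port BR/MEM
[1] i1  ld  -- WAW r4
[2] i2  xor  -- WAW r4
[3] i3+i4  sub beq  -- pair
[4] i5+i6  sll sub  -- pair
[5] i7+i8  sub mulh  -- pair
[6] i9+i10  bne sll  -- pair
[7] i11  st  -- no-port MEM/MEM
[8] i12  ld  -- tail

PAIRS = 4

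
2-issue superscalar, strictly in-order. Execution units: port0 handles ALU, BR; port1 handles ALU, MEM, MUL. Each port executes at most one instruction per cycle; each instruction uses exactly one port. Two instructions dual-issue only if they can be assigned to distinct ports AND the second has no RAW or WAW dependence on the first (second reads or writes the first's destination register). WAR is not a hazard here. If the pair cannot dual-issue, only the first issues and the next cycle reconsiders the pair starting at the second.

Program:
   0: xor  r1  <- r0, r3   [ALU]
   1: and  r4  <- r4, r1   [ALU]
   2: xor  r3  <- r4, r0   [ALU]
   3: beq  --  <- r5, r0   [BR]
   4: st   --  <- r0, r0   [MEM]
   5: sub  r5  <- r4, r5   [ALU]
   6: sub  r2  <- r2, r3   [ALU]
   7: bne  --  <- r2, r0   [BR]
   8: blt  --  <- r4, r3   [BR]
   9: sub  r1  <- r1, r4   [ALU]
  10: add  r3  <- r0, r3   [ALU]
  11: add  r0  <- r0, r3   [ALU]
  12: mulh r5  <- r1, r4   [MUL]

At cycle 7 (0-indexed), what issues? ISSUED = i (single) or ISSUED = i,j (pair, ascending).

ISSUED = 10

#0 head=0: xor.ALU i0 RAW r1
#1 head=1: and.ALU i1 RAW r4
#2 head=2: xor.ALU beq.BR i2+i3 pair
#3 head=4: st.MEM sub.ALU i4+i5 pair
#4 head=6: sub.ALU i6 RAW r2
#5 head=7: bne.BR i7 no-port BR/BR
#6 head=8: blt.BR sub.ALU i8+i9 pair
#7 head=10: add.ALU i10 RAW r3
#8 head=11: add.ALU mulh.MUL i11+i12 pair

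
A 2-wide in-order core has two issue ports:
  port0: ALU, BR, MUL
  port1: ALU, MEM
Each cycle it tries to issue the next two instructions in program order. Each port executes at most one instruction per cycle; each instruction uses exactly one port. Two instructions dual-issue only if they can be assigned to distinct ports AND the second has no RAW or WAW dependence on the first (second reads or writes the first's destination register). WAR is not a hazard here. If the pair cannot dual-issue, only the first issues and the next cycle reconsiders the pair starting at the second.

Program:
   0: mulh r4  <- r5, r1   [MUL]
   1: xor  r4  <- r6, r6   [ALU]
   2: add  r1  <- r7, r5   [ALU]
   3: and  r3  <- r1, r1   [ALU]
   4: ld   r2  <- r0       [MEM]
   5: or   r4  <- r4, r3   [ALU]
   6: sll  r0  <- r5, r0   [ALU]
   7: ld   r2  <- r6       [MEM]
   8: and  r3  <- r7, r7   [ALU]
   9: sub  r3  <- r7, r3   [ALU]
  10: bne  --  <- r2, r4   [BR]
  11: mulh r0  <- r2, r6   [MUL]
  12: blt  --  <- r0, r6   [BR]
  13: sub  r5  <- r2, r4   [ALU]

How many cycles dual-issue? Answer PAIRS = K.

PAIRS = 6

#0 head=0: mulh.MUL i0 WAW r4
#1 head=1: xor.ALU add.ALU i1/i2 dual
#2 head=3: and.ALU ld.MEM i3/i4 dual
#3 head=5: or.ALU sll.ALU i5/i6 dual
#4 head=7: ld.MEM and.ALU i7/i8 dual
#5 head=9: sub.ALU bne.BR i9/i10 dual
#6 head=11: mulh.MUL i11 no-port MUL/BR
#7 head=12: blt.BR sub.ALU i12/i13 dual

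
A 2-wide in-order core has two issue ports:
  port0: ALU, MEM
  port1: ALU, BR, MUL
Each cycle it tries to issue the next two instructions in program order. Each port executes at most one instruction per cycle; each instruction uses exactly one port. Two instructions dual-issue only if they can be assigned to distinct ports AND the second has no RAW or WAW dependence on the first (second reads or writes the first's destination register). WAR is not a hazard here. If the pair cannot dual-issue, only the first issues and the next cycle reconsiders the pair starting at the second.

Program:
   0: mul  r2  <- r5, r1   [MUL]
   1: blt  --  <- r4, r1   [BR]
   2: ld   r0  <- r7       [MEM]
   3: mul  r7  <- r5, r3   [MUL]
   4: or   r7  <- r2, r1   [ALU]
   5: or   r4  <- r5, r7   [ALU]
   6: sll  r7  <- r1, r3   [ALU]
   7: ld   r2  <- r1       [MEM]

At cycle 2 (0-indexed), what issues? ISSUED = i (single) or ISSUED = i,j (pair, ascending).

ISSUED = 3

0. mul.MUL @i0  | no-port MUL/BR
1. blt.BR/ld.MEM @i1&i2  | dual
2. mul.MUL @i3  | WAW r7
3. or.ALU @i4  | RAW r7
4. or.ALU/sll.ALU @i5&i6  | dual
5. ld.MEM @i7  | tail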